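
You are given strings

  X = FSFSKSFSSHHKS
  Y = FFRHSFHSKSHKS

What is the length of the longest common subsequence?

Pick F (X #1, Y #2), then S (X #2, Y #5), then F (X #3, Y #6), then S (X #4, Y #8), then K (X #5, Y #9), then S (X #9, Y #10), then H (X #11, Y #11), then K (X #12, Y #12), then S (X #13, Y #13); all 9 characters appear in both, in order, and the DP table's final entry dp[13][13] is also 9, so no common subsequence is longer.

9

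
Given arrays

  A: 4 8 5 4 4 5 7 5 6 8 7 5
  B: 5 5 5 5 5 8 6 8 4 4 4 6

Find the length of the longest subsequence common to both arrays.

5

Taking 5 [3,3]; then 5 [6,4]; then 5 [8,5]; then 6 [9,7]; then 8 [10,8] gives a common subsequence of length 5. The LCS DP gives dp[12][12] = 5, so this is optimal.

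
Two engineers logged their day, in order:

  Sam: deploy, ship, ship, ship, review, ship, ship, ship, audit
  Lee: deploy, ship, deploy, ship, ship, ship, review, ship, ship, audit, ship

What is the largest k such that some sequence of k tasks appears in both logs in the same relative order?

Taking deploy at Sam[1]=Lee[3] → ship at Sam[2]=Lee[4] → ship at Sam[3]=Lee[5] → ship at Sam[4]=Lee[6] → review at Sam[5]=Lee[7] → ship at Sam[6]=Lee[8] → ship at Sam[7]=Lee[9] → ship at Sam[8]=Lee[11] gives a common subsequence of length 8. dp[9][11] = 8 confirms this is the maximum.

8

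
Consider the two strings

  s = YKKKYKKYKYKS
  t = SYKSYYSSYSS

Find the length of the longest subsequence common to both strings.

Let dp[i][j] be the LCS length of the first i characters of s and the first j characters of t. dp[i][j] = dp[i-1][j-1]+1 when the i-th and j-th characters match, else max(dp[i-1][j], dp[i][j-1]).
    ·  S  Y  K  S  Y  Y  S  S  Y  S  S
 ·  0  0  0  0  0  0  0  0  0  0  0  0
 Y  0  0  1  1  1  1  1  1  1  1  1  1
 K  0  0  1  2  2  2  2  2  2  2  2  2
 K  0  0  1  2  2  2  2  2  2  2  2  2
 K  0  0  1  2  2  2  2  2  2  2  2  2
 Y  0  0  1  2  2  3  3  3  3  3  3  3
 K  0  0  1  2  2  3  3  3  3  3  3  3
 K  0  0  1  2  2  3  3  3  3  3  3  3
 Y  0  0  1  2  2  3  4  4  4  4  4  4
 K  0  0  1  2  2  3  4  4  4  4  4  4
 Y  0  0  1  2  2  3  4  4  4  5  5  5
 K  0  0  1  2  2  3  4  4  4  5  5  5
 S  0  1  1  2  3  3  4  5  5  5  6  6
dp[12][11] = 6. One LCS (by backtracking along matches): YKYYYS.

6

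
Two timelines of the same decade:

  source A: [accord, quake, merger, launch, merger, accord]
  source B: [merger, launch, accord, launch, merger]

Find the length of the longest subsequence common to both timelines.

3

Match accord (source A #1, source B #3), launch (source A #4, source B #4), merger (source A #5, source B #5) — 3 events in the same relative order in both. dp[6][5] = 3 confirms this is the maximum.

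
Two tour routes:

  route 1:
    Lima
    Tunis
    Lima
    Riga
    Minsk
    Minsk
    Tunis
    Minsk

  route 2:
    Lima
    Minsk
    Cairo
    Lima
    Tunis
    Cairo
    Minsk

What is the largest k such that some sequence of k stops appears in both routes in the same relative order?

4

Pick Lima at route 1[1]=route 2[1], Lima at route 1[3]=route 2[4], Tunis at route 1[7]=route 2[5], Minsk at route 1[8]=route 2[7]; all 4 stops appear in both, in order. dp[8][7] = 4 confirms this is the maximum.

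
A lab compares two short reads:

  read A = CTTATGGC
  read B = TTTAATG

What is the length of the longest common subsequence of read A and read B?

5

Let dp[i][j] be the LCS length of the first i bases of read A and the first j bases of read B. dp[i][j] = dp[i-1][j-1]+1 when the i-th and j-th bases match, else max(dp[i-1][j], dp[i][j-1]).
    ·  T  T  T  A  A  T  G
 ·  0  0  0  0  0  0  0  0
 C  0  0  0  0  0  0  0  0
 T  0  1  1  1  1  1  1  1
 T  0  1  2  2  2  2  2  2
 A  0  1  2  2  3  3  3  3
 T  0  1  2  3  3  3  4  4
 G  0  1  2  3  3  3  4  5
 G  0  1  2  3  3  3  4  5
 C  0  1  2  3  3  3  4  5
dp[8][7] = 5. One LCS (by backtracking along matches): TTATG.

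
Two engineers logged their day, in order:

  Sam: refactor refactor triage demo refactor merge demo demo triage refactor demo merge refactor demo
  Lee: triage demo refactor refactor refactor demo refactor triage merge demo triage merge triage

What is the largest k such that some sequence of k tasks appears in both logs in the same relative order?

8

Pick refactor at Sam[1]=Lee[4], refactor at Sam[2]=Lee[5], demo at Sam[4]=Lee[6], refactor at Sam[5]=Lee[7], merge at Sam[6]=Lee[9], demo at Sam[8]=Lee[10], triage at Sam[9]=Lee[11], merge at Sam[12]=Lee[12]; all 8 tasks appear in both, in order, and the DP table's final entry dp[14][13] is also 8, so no common subsequence is longer.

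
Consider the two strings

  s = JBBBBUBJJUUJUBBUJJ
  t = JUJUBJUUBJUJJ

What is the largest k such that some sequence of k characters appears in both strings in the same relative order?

10

Pick J [1,3] → U [6,4] → B [7,5] → J [9,6] → U [10,7] → U [11,8] → J [12,10] → U [16,11] → J [17,12] → J [18,13]; all 10 characters appear in both, in order. The LCS DP gives dp[18][13] = 10, so this is optimal.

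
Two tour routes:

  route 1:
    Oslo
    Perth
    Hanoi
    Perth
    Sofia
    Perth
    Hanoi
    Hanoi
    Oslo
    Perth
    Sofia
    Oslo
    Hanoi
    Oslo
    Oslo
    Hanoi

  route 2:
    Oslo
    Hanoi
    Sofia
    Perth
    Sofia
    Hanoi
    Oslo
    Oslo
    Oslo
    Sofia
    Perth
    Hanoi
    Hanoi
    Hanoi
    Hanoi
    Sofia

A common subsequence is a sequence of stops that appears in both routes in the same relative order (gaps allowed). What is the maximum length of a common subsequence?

9

Match Oslo at route 1[1]=route 2[1]; then Perth at route 1[2]=route 2[4]; then Hanoi at route 1[3]=route 2[6]; then Sofia at route 1[5]=route 2[10]; then Perth at route 1[6]=route 2[11]; then Hanoi at route 1[7]=route 2[12]; then Hanoi at route 1[8]=route 2[13]; then Hanoi at route 1[13]=route 2[14]; then Hanoi at route 1[16]=route 2[15] — 9 stops in the same relative order in both, and the DP table's final entry dp[16][16] is also 9, so no common subsequence is longer.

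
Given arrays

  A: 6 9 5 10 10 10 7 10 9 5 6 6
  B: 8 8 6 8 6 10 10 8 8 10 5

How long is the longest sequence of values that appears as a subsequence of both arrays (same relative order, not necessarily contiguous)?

Let dp[i][j] be the LCS length of the first i values of A and the first j values of B. dp[i][j] = dp[i-1][j-1]+1 when the i-th and j-th values match, else max(dp[i-1][j], dp[i][j-1]).
    ·  8  8  6  8  6 10 10  8  8 10  5
 ·  0  0  0  0  0  0  0  0  0  0  0  0
 6  0  0  0  1  1  1  1  1  1  1  1  1
 9  0  0  0  1  1  1  1  1  1  1  1  1
 5  0  0  0  1  1  1  1  1  1  1  1  2
10  0  0  0  1  1  1  2  2  2  2  2  2
10  0  0  0  1  1  1  2  3  3  3  3  3
10  0  0  0  1  1  1  2  3  3  3  4  4
 7  0  0  0  1  1  1  2  3  3  3  4  4
10  0  0  0  1  1  1  2  3  3  3  4  4
 9  0  0  0  1  1  1  2  3  3  3  4  4
 5  0  0  0  1  1  1  2  3  3  3  4  5
 6  0  0  0  1  1  2  2  3  3  3  4  5
 6  0  0  0  1  1  2  2  3  3  3  4  5
dp[12][11] = 5. One LCS (by backtracking along matches): 6, 10, 10, 10, 5.

5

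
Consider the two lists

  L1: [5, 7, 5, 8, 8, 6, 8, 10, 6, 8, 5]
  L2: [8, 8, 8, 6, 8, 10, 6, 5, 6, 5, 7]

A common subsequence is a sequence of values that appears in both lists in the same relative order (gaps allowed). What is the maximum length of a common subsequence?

One common subsequence of length 7: 8 at L1[4]=L2[2] → 8 at L1[5]=L2[3] → 6 at L1[6]=L2[4] → 8 at L1[7]=L2[5] → 10 at L1[8]=L2[6] → 6 at L1[9]=L2[9] → 5 at L1[11]=L2[10]. The LCS DP gives dp[11][11] = 7, so this is optimal.

7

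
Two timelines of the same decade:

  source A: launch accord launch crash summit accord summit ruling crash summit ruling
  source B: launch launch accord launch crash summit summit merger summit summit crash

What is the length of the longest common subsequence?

7

Taking launch [1,2], accord [2,3], launch [3,4], crash [4,5], summit [5,9], summit [7,10], crash [9,11] gives a common subsequence of length 7, and the DP table's final entry dp[11][11] is also 7, so no common subsequence is longer.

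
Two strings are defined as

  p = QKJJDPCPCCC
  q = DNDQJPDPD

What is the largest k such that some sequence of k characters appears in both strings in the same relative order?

4

Taking Q (p #1, q #4) → J (p #3, q #5) → D (p #5, q #7) → P (p #6, q #8) gives a common subsequence of length 4. The LCS DP gives dp[11][9] = 4, so this is optimal.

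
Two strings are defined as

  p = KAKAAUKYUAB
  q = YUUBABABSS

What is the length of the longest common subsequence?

Taking U at p[6]=q[2], then U at p[9]=q[3], then A at p[10]=q[7], then B at p[11]=q[8] gives a common subsequence of length 4. dp[11][10] = 4 confirms this is the maximum.

4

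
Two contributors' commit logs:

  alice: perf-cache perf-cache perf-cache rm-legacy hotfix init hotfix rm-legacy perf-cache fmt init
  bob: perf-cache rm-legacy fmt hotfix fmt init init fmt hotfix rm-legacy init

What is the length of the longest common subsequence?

Pick perf-cache (alice #3, bob #1) → rm-legacy (alice #4, bob #2) → hotfix (alice #5, bob #4) → init (alice #6, bob #7) → hotfix (alice #7, bob #9) → rm-legacy (alice #8, bob #10) → init (alice #11, bob #11); all 7 commits appear in both, in order. The LCS DP gives dp[11][11] = 7, so this is optimal.

7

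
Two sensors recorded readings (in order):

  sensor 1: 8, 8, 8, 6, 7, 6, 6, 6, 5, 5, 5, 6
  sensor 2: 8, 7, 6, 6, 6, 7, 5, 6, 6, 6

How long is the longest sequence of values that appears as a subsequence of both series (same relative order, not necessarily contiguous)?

Pick 8 (sensor 1 #3, sensor 2 #1) → 7 (sensor 1 #5, sensor 2 #2) → 6 (sensor 1 #6, sensor 2 #3) → 6 (sensor 1 #7, sensor 2 #4) → 6 (sensor 1 #8, sensor 2 #5) → 5 (sensor 1 #9, sensor 2 #7) → 6 (sensor 1 #12, sensor 2 #10); all 7 values appear in both, in order, and the DP table's final entry dp[12][10] is also 7, so no common subsequence is longer.

7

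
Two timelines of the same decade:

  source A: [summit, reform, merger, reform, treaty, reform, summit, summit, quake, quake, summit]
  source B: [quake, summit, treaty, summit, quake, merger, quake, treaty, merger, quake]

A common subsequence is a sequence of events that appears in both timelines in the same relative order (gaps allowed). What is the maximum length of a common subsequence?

One common subsequence of length 5: summit (source A #1, source B #2), treaty (source A #5, source B #3), summit (source A #7, source B #4), quake (source A #9, source B #7), quake (source A #10, source B #10), and the DP table's final entry dp[11][10] is also 5, so no common subsequence is longer.

5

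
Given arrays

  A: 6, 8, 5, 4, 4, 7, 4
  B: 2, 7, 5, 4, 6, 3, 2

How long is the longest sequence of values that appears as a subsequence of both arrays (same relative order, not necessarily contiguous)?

Let dp[i][j] be the LCS length of the first i values of A and the first j values of B. dp[i][j] = dp[i-1][j-1]+1 when the i-th and j-th values match, else max(dp[i-1][j], dp[i][j-1]).
    ·  2  7  5  4  6  3  2
 ·  0  0  0  0  0  0  0  0
 6  0  0  0  0  0  1  1  1
 8  0  0  0  0  0  1  1  1
 5  0  0  0  1  1  1  1  1
 4  0  0  0  1  2  2  2  2
 4  0  0  0  1  2  2  2  2
 7  0  0  1  1  2  2  2  2
 4  0  0  1  1  2  2  2  2
dp[7][7] = 2. One LCS (by backtracking along matches): 5, 4.

2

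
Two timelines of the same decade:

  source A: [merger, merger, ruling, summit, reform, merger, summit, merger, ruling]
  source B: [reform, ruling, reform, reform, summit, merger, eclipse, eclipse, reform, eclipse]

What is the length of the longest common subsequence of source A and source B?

4

Taking ruling at source A[3]=source B[2], then reform at source A[5]=source B[4], then summit at source A[7]=source B[5], then merger at source A[8]=source B[6] gives a common subsequence of length 4. Since dp[9][10] = 4, nothing longer is possible.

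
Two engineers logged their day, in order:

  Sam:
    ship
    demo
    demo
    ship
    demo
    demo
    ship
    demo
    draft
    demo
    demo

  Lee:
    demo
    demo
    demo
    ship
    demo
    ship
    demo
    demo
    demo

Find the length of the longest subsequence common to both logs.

Taking demo [2,2]; then demo [3,3]; then ship [4,4]; then demo [6,5]; then ship [7,6]; then demo [8,7]; then demo [10,8]; then demo [11,9] gives a common subsequence of length 8. Since dp[11][9] = 8, nothing longer is possible.

8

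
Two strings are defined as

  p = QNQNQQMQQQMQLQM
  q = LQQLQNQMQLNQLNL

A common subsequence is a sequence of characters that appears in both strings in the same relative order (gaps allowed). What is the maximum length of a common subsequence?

Pick Q [1,3] → Q [3,5] → N [4,6] → Q [6,7] → M [7,8] → Q [8,9] → Q [9,12] → L [13,15]; all 8 characters appear in both, in order. Since dp[15][15] = 8, nothing longer is possible.

8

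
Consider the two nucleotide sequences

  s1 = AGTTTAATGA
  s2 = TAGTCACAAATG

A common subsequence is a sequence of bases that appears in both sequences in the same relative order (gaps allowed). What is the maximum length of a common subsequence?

7

Let dp[i][j] be the LCS length of the first i bases of s1 and the first j bases of s2. dp[i][j] = dp[i-1][j-1]+1 when the i-th and j-th bases match, else max(dp[i-1][j], dp[i][j-1]).
    ·  T  A  G  T  C  A  C  A  A  A  T  G
 ·  0  0  0  0  0  0  0  0  0  0  0  0  0
 A  0  0  1  1  1  1  1  1  1  1  1  1  1
 G  0  0  1  2  2  2  2  2  2  2  2  2  2
 T  0  1  1  2  3  3  3  3  3  3  3  3  3
 T  0  1  1  2  3  3  3  3  3  3  3  4  4
 T  0  1  1  2  3  3  3  3  3  3  3  4  4
 A  0  1  2  2  3  3  4  4  4  4  4  4  4
 A  0  1  2  2  3  3  4  4  5  5  5  5  5
 T  0  1  2  2  3  3  4  4  5  5  5  6  6
 G  0  1  2  3  3  3  4  4  5  5  5  6  7
 A  0  1  2  3  3  3  4  4  5  6  6  6  7
dp[10][12] = 7. One LCS (by backtracking along matches): AGTAATG.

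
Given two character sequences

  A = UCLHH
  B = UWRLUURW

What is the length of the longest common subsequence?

2

Let dp[i][j] be the LCS length of the first i characters of A and the first j characters of B. dp[i][j] = dp[i-1][j-1]+1 when the i-th and j-th characters match, else max(dp[i-1][j], dp[i][j-1]).
    ·  U  W  R  L  U  U  R  W
 ·  0  0  0  0  0  0  0  0  0
 U  0  1  1  1  1  1  1  1  1
 C  0  1  1  1  1  1  1  1  1
 L  0  1  1  1  2  2  2  2  2
 H  0  1  1  1  2  2  2  2  2
 H  0  1  1  1  2  2  2  2  2
dp[5][8] = 2. One LCS (by backtracking along matches): UL.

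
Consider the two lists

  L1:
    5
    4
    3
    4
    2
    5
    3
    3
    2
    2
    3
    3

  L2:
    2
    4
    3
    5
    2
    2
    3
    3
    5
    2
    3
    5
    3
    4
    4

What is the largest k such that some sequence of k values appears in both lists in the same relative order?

Pick 4 (L1 #2, L2 #2), then 3 (L1 #3, L2 #3), then 2 (L1 #5, L2 #6), then 3 (L1 #7, L2 #7), then 3 (L1 #8, L2 #8), then 2 (L1 #10, L2 #10), then 3 (L1 #11, L2 #11), then 3 (L1 #12, L2 #13); all 8 values appear in both, in order. The LCS DP gives dp[12][15] = 8, so this is optimal.

8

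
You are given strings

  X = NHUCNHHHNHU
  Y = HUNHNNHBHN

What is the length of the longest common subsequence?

Pick H (X #2, Y #1), U (X #3, Y #2), N (X #5, Y #3), H (X #6, Y #4), H (X #7, Y #7), H (X #8, Y #9), N (X #9, Y #10); all 7 characters appear in both, in order. The LCS DP gives dp[11][10] = 7, so this is optimal.

7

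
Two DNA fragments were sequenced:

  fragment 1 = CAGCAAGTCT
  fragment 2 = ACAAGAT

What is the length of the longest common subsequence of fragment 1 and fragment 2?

6

Let dp[i][j] be the LCS length of the first i bases of fragment 1 and the first j bases of fragment 2. dp[i][j] = dp[i-1][j-1]+1 when the i-th and j-th bases match, else max(dp[i-1][j], dp[i][j-1]).
    ·  A  C  A  A  G  A  T
 ·  0  0  0  0  0  0  0  0
 C  0  0  1  1  1  1  1  1
 A  0  1  1  2  2  2  2  2
 G  0  1  1  2  2  3  3  3
 C  0  1  2  2  2  3  3  3
 A  0  1  2  3  3  3  4  4
 A  0  1  2  3  4  4  4  4
 G  0  1  2  3  4  5  5  5
 T  0  1  2  3  4  5  5  6
 C  0  1  2  3  4  5  5  6
 T  0  1  2  3  4  5  5  6
dp[10][7] = 6. One LCS (by backtracking along matches): ACAAGT.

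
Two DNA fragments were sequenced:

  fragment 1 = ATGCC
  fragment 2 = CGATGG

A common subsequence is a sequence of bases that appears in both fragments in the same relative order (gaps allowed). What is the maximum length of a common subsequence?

3

One common subsequence of length 3: A at fragment 1[1]=fragment 2[3], then T at fragment 1[2]=fragment 2[4], then G at fragment 1[3]=fragment 2[6], and the DP table's final entry dp[5][6] is also 3, so no common subsequence is longer.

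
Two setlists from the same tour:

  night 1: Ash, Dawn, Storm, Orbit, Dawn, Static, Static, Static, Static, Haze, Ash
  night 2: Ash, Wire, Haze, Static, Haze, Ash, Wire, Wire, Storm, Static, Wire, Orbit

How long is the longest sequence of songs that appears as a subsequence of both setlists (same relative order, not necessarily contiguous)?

4

Match Ash at night 1[1]=night 2[1], Static at night 1[9]=night 2[4], Haze at night 1[10]=night 2[5], Ash at night 1[11]=night 2[6] — 4 songs in the same relative order in both. Since dp[11][12] = 4, nothing longer is possible.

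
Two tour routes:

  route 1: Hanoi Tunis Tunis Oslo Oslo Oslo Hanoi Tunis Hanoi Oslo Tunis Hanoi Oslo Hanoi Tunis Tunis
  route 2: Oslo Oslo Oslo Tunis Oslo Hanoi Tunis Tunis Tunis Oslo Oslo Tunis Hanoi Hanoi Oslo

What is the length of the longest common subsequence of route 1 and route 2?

Match Hanoi (route 1 #1, route 2 #6) → Tunis (route 1 #2, route 2 #8) → Tunis (route 1 #3, route 2 #9) → Oslo (route 1 #5, route 2 #10) → Oslo (route 1 #6, route 2 #11) → Tunis (route 1 #8, route 2 #12) → Hanoi (route 1 #9, route 2 #13) → Hanoi (route 1 #12, route 2 #14) → Oslo (route 1 #13, route 2 #15) — 9 stops in the same relative order in both. The LCS DP gives dp[16][15] = 9, so this is optimal.

9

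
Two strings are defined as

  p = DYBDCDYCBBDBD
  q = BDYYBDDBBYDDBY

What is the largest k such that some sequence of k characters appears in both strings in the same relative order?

Taking D at p[1]=q[2] → Y at p[2]=q[4] → B at p[3]=q[5] → D at p[4]=q[6] → D at p[6]=q[7] → B at p[9]=q[8] → B at p[10]=q[9] → D at p[11]=q[12] → B at p[12]=q[13] gives a common subsequence of length 9. Since dp[13][14] = 9, nothing longer is possible.

9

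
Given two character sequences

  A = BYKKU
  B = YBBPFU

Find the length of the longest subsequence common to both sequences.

2

Let dp[i][j] be the LCS length of the first i characters of A and the first j characters of B. dp[i][j] = dp[i-1][j-1]+1 when the i-th and j-th characters match, else max(dp[i-1][j], dp[i][j-1]).
    ·  Y  B  B  P  F  U
 ·  0  0  0  0  0  0  0
 B  0  0  1  1  1  1  1
 Y  0  1  1  1  1  1  1
 K  0  1  1  1  1  1  1
 K  0  1  1  1  1  1  1
 U  0  1  1  1  1  1  2
dp[5][6] = 2. One LCS (by backtracking along matches): BU.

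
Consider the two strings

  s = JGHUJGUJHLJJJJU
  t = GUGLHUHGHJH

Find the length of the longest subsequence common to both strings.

One common subsequence of length 6: G at s[2]=t[3] → H at s[3]=t[5] → U at s[4]=t[6] → G at s[6]=t[8] → J at s[8]=t[10] → H at s[9]=t[11]. Since dp[15][11] = 6, nothing longer is possible.

6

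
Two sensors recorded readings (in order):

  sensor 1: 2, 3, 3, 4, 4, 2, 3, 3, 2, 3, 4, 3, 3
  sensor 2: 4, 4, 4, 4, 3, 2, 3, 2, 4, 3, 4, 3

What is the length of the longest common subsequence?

Pick 4 (sensor 1 #4, sensor 2 #3); then 4 (sensor 1 #5, sensor 2 #4); then 2 (sensor 1 #6, sensor 2 #6); then 3 (sensor 1 #8, sensor 2 #7); then 2 (sensor 1 #9, sensor 2 #8); then 3 (sensor 1 #10, sensor 2 #10); then 4 (sensor 1 #11, sensor 2 #11); then 3 (sensor 1 #13, sensor 2 #12); all 8 values appear in both, in order. The LCS DP gives dp[13][12] = 8, so this is optimal.

8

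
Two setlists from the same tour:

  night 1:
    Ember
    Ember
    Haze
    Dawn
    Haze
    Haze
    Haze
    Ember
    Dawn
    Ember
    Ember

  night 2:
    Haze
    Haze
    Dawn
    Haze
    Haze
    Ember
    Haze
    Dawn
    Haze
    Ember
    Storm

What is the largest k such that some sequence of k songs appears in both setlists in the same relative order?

One common subsequence of length 7: Haze (night 1 #3, night 2 #2); then Dawn (night 1 #4, night 2 #3); then Haze (night 1 #5, night 2 #4); then Haze (night 1 #6, night 2 #5); then Haze (night 1 #7, night 2 #7); then Dawn (night 1 #9, night 2 #8); then Ember (night 1 #10, night 2 #10). Since dp[11][11] = 7, nothing longer is possible.

7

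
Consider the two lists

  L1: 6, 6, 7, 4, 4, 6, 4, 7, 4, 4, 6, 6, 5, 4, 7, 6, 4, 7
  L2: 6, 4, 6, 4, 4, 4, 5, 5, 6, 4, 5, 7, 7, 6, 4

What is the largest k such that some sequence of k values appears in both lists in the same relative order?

Match 6 (L1 #2, L2 #1); then 4 (L1 #5, L2 #2); then 6 (L1 #6, L2 #3); then 4 (L1 #7, L2 #4); then 4 (L1 #9, L2 #5); then 4 (L1 #10, L2 #6); then 6 (L1 #11, L2 #9); then 5 (L1 #13, L2 #11); then 7 (L1 #15, L2 #13); then 6 (L1 #16, L2 #14); then 4 (L1 #17, L2 #15) — 11 values in the same relative order in both. Since dp[18][15] = 11, nothing longer is possible.

11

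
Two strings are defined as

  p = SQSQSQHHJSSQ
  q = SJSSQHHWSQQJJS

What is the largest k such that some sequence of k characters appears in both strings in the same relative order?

8

Taking S (p #1, q #1), then S (p #3, q #3), then S (p #5, q #4), then Q (p #6, q #5), then H (p #7, q #6), then H (p #8, q #7), then J (p #9, q #13), then S (p #11, q #14) gives a common subsequence of length 8. Since dp[12][14] = 8, nothing longer is possible.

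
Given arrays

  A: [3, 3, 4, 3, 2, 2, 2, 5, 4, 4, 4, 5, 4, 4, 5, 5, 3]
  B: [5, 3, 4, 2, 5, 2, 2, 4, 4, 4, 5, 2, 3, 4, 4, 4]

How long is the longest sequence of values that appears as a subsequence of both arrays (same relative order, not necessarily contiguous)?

11

Taking 3 [2,2] → 4 [3,3] → 2 [5,4] → 2 [6,6] → 2 [7,7] → 4 [9,8] → 4 [10,9] → 4 [11,10] → 5 [12,11] → 4 [13,15] → 4 [14,16] gives a common subsequence of length 11. The LCS DP gives dp[17][16] = 11, so this is optimal.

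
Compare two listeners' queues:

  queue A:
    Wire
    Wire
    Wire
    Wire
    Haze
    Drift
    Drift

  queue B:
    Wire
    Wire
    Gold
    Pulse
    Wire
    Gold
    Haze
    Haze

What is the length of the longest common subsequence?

One common subsequence of length 4: Wire (queue A #1, queue B #1) → Wire (queue A #2, queue B #2) → Wire (queue A #3, queue B #5) → Haze (queue A #5, queue B #8). The LCS DP gives dp[7][8] = 4, so this is optimal.

4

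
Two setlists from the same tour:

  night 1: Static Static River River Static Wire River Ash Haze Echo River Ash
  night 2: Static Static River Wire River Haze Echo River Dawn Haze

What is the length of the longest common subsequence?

8

Match Static [1,1], Static [2,2], River [4,3], Wire [6,4], River [7,5], Haze [9,6], Echo [10,7], River [11,8] — 8 songs in the same relative order in both. dp[12][10] = 8 confirms this is the maximum.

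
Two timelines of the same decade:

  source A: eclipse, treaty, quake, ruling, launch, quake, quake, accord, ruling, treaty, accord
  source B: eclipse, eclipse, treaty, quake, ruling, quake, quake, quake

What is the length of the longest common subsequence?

Pick eclipse at source A[1]=source B[2]; then treaty at source A[2]=source B[3]; then quake at source A[3]=source B[4]; then ruling at source A[4]=source B[5]; then quake at source A[6]=source B[7]; then quake at source A[7]=source B[8]; all 6 events appear in both, in order. dp[11][8] = 6 confirms this is the maximum.

6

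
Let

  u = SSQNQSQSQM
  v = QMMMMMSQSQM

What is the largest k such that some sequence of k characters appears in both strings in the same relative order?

One common subsequence of length 6: Q (u #3, v #1); then S (u #6, v #7); then Q (u #7, v #8); then S (u #8, v #9); then Q (u #9, v #10); then M (u #10, v #11), and the DP table's final entry dp[10][11] is also 6, so no common subsequence is longer.

6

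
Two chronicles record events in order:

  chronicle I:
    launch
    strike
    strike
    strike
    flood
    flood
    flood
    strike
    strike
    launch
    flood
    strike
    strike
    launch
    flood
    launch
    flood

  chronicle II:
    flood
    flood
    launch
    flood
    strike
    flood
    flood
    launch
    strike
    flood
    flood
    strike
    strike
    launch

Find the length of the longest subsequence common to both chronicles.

Taking launch [1,3]; then strike [4,5]; then flood [5,6]; then flood [6,7]; then flood [7,10]; then flood [11,11]; then strike [12,12]; then strike [13,13]; then launch [16,14] gives a common subsequence of length 9, and the DP table's final entry dp[17][14] is also 9, so no common subsequence is longer.

9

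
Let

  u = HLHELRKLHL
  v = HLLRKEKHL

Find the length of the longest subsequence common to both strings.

7

Let dp[i][j] be the LCS length of the first i characters of u and the first j characters of v. dp[i][j] = dp[i-1][j-1]+1 when the i-th and j-th characters match, else max(dp[i-1][j], dp[i][j-1]).
    ·  H  L  L  R  K  E  K  H  L
 ·  0  0  0  0  0  0  0  0  0  0
 H  0  1  1  1  1  1  1  1  1  1
 L  0  1  2  2  2  2  2  2  2  2
 H  0  1  2  2  2  2  2  2  3  3
 E  0  1  2  2  2  2  3  3  3  3
 L  0  1  2  3  3  3  3  3  3  4
 R  0  1  2  3  4  4  4  4  4  4
 K  0  1  2  3  4  5  5  5  5  5
 L  0  1  2  3  4  5  5  5  5  6
 H  0  1  2  3  4  5  5  5  6  6
 L  0  1  2  3  4  5  5  5  6  7
dp[10][9] = 7. One LCS (by backtracking along matches): HLLRKHL.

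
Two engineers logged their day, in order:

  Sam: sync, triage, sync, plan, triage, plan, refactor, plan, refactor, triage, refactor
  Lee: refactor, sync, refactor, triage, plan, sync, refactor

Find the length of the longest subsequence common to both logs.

Match sync (Sam #1, Lee #2), triage (Sam #2, Lee #4), sync (Sam #3, Lee #6), refactor (Sam #11, Lee #7) — 4 tasks in the same relative order in both. Since dp[11][7] = 4, nothing longer is possible.

4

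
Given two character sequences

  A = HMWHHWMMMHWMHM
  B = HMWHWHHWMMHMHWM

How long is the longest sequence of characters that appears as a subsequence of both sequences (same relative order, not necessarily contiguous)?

Taking H (A #1, B #1); then M (A #2, B #2); then W (A #3, B #5); then H (A #4, B #6); then H (A #5, B #7); then W (A #6, B #8); then M (A #7, B #9); then M (A #8, B #10); then M (A #9, B #12); then H (A #10, B #13); then W (A #11, B #14); then M (A #14, B #15) gives a common subsequence of length 12, and the DP table's final entry dp[14][15] is also 12, so no common subsequence is longer.

12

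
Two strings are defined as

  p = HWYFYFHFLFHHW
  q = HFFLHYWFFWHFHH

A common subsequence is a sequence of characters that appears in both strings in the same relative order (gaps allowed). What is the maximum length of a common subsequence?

Taking H (p #1, q #5); then W (p #2, q #7); then F (p #4, q #8); then F (p #6, q #9); then H (p #7, q #11); then F (p #10, q #12); then H (p #11, q #13); then H (p #12, q #14) gives a common subsequence of length 8. dp[13][14] = 8 confirms this is the maximum.

8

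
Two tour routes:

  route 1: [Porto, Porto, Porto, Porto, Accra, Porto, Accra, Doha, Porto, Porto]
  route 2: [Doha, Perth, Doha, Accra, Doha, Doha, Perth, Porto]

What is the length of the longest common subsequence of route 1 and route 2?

3

Match Accra (route 1 #5, route 2 #4) → Doha (route 1 #8, route 2 #6) → Porto (route 1 #10, route 2 #8) — 3 stops in the same relative order in both, and the DP table's final entry dp[10][8] is also 3, so no common subsequence is longer.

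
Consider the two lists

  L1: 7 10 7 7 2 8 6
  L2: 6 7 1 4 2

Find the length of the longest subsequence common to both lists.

2

Let dp[i][j] be the LCS length of the first i values of L1 and the first j values of L2. dp[i][j] = dp[i-1][j-1]+1 when the i-th and j-th values match, else max(dp[i-1][j], dp[i][j-1]).
    ·  6  7  1  4  2
 ·  0  0  0  0  0  0
 7  0  0  1  1  1  1
10  0  0  1  1  1  1
 7  0  0  1  1  1  1
 7  0  0  1  1  1  1
 2  0  0  1  1  1  2
 8  0  0  1  1  1  2
 6  0  1  1  1  1  2
dp[7][5] = 2. One LCS (by backtracking along matches): 7, 2.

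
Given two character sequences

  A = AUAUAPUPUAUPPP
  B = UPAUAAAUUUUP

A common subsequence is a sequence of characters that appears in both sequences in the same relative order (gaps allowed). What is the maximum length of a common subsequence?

8

Pick A [1,3] → U [2,4] → A [3,7] → U [4,8] → U [7,9] → U [9,10] → U [11,11] → P [14,12]; all 8 characters appear in both, in order. Since dp[14][12] = 8, nothing longer is possible.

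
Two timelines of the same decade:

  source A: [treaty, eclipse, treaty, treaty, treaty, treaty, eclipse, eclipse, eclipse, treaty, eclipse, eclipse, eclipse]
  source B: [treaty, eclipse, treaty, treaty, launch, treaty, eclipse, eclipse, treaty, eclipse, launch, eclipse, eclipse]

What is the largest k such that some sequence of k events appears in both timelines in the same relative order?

11

Match treaty [1,1], eclipse [2,2], treaty [3,3], treaty [4,4], treaty [6,6], eclipse [8,7], eclipse [9,8], treaty [10,9], eclipse [11,10], eclipse [12,12], eclipse [13,13] — 11 events in the same relative order in both. dp[13][13] = 11 confirms this is the maximum.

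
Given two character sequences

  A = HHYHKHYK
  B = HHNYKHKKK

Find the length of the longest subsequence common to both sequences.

6

Let dp[i][j] be the LCS length of the first i characters of A and the first j characters of B. dp[i][j] = dp[i-1][j-1]+1 when the i-th and j-th characters match, else max(dp[i-1][j], dp[i][j-1]).
    ·  H  H  N  Y  K  H  K  K  K
 ·  0  0  0  0  0  0  0  0  0  0
 H  0  1  1  1  1  1  1  1  1  1
 H  0  1  2  2  2  2  2  2  2  2
 Y  0  1  2  2  3  3  3  3  3  3
 H  0  1  2  2  3  3  4  4  4  4
 K  0  1  2  2  3  4  4  5  5  5
 H  0  1  2  2  3  4  5  5  5  5
 Y  0  1  2  2  3  4  5  5  5  5
 K  0  1  2  2  3  4  5  6  6  6
dp[8][9] = 6. One LCS (by backtracking along matches): HHYHKK.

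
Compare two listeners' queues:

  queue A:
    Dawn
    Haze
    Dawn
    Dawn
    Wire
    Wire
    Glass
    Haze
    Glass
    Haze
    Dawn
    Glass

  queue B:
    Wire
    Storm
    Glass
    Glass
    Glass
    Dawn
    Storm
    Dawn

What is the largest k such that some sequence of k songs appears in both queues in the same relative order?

Match Wire [5,1]; then Glass [7,4]; then Glass [9,5]; then Dawn [11,8] — 4 songs in the same relative order in both. Since dp[12][8] = 4, nothing longer is possible.

4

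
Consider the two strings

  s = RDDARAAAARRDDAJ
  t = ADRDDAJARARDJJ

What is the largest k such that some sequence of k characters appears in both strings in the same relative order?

One common subsequence of length 9: R [1,3] → D [2,4] → D [3,5] → A [4,8] → R [5,9] → A [9,10] → R [11,11] → D [12,12] → J [15,14]. Since dp[15][14] = 9, nothing longer is possible.

9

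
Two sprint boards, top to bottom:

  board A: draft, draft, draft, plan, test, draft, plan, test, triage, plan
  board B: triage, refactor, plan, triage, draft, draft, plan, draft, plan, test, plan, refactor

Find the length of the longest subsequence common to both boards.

One common subsequence of length 7: draft [2,5], then draft [3,6], then plan [4,7], then draft [6,8], then plan [7,9], then test [8,10], then plan [10,11]. dp[10][12] = 7 confirms this is the maximum.

7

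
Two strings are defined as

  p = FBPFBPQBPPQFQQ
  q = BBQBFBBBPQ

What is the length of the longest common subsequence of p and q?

Pick F [1,5] → B [2,6] → B [5,7] → B [8,8] → P [10,9] → Q [14,10]; all 6 characters appear in both, in order. dp[14][10] = 6 confirms this is the maximum.

6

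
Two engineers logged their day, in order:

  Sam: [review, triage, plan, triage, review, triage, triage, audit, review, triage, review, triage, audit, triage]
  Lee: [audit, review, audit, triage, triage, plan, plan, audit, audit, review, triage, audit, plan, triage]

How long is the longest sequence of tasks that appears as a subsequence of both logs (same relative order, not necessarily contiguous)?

One common subsequence of length 8: review [1,2], then triage [2,5], then plan [3,7], then audit [8,9], then review [11,10], then triage [12,11], then audit [13,12], then triage [14,14]. dp[14][14] = 8 confirms this is the maximum.

8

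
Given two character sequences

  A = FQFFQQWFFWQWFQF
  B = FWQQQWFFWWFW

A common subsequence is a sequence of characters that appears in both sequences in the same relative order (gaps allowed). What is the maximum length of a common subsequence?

One common subsequence of length 10: F (A #1, B #1), Q (A #2, B #3), Q (A #5, B #4), Q (A #6, B #5), W (A #7, B #6), F (A #8, B #7), F (A #9, B #8), W (A #10, B #9), W (A #12, B #10), F (A #13, B #11). The LCS DP gives dp[15][12] = 10, so this is optimal.

10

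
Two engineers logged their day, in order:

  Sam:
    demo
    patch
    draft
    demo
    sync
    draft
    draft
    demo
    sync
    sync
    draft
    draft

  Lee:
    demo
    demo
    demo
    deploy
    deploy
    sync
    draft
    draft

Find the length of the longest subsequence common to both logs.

6

Taking demo [1,1], demo [4,2], demo [8,3], sync [10,6], draft [11,7], draft [12,8] gives a common subsequence of length 6. Since dp[12][8] = 6, nothing longer is possible.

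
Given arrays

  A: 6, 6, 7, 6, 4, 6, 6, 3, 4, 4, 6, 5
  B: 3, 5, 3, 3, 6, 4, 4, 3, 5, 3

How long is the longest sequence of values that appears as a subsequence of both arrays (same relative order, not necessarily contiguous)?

Let dp[i][j] be the LCS length of the first i values of A and the first j values of B. dp[i][j] = dp[i-1][j-1]+1 when the i-th and j-th values match, else max(dp[i-1][j], dp[i][j-1]).
    ·  3  5  3  3  6  4  4  3  5  3
 ·  0  0  0  0  0  0  0  0  0  0  0
 6  0  0  0  0  0  1  1  1  1  1  1
 6  0  0  0  0  0  1  1  1  1  1  1
 7  0  0  0  0  0  1  1  1  1  1  1
 6  0  0  0  0  0  1  1  1  1  1  1
 4  0  0  0  0  0  1  2  2  2  2  2
 6  0  0  0  0  0  1  2  2  2  2  2
 6  0  0  0  0  0  1  2  2  2  2  2
 3  0  1  1  1  1  1  2  2  3  3  3
 4  0  1  1  1  1  1  2  3  3  3  3
 4  0  1  1  1  1  1  2  3  3  3  3
 6  0  1  1  1  1  2  2  3  3  3  3
 5  0  1  2  2  2  2  2  3  3  4  4
dp[12][10] = 4. One LCS (by backtracking along matches): 6, 4, 3, 5.

4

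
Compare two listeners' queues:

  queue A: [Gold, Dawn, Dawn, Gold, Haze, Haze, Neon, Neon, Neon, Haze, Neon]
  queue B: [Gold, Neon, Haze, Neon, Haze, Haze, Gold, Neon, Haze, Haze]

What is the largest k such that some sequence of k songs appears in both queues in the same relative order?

Pick Gold [1,1], Haze [5,5], Haze [6,6], Neon [7,8], Haze [10,10]; all 5 songs appear in both, in order. dp[11][10] = 5 confirms this is the maximum.

5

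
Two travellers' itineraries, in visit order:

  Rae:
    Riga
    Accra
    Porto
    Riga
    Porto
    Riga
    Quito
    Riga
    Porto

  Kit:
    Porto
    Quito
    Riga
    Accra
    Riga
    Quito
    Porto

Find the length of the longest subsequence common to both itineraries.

Taking Riga [1,3] → Accra [2,4] → Riga [6,5] → Quito [7,6] → Porto [9,7] gives a common subsequence of length 5. The LCS DP gives dp[9][7] = 5, so this is optimal.

5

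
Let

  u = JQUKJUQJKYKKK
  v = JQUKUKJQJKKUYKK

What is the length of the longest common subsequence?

One common subsequence of length 11: J (u #1, v #1); then Q (u #2, v #2); then U (u #3, v #5); then K (u #4, v #6); then J (u #5, v #7); then Q (u #7, v #8); then J (u #8, v #9); then K (u #9, v #11); then Y (u #10, v #13); then K (u #12, v #14); then K (u #13, v #15). dp[13][15] = 11 confirms this is the maximum.

11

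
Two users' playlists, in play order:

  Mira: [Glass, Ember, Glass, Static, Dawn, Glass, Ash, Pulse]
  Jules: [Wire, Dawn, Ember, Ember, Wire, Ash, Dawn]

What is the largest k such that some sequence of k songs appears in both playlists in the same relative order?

2

Pick Ember at Mira[2]=Jules[4] → Dawn at Mira[5]=Jules[7]; all 2 songs appear in both, in order. Since dp[8][7] = 2, nothing longer is possible.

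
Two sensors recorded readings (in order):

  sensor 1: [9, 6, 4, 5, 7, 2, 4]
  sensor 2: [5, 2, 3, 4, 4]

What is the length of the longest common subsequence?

Match 5 at sensor 1[4]=sensor 2[1], then 2 at sensor 1[6]=sensor 2[2], then 4 at sensor 1[7]=sensor 2[5] — 3 values in the same relative order in both. Since dp[7][5] = 3, nothing longer is possible.

3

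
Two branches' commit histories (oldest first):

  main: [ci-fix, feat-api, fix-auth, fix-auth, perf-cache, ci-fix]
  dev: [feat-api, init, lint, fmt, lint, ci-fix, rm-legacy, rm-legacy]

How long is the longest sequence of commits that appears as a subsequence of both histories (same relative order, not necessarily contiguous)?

2

Taking feat-api [2,1], ci-fix [6,6] gives a common subsequence of length 2. Since dp[6][8] = 2, nothing longer is possible.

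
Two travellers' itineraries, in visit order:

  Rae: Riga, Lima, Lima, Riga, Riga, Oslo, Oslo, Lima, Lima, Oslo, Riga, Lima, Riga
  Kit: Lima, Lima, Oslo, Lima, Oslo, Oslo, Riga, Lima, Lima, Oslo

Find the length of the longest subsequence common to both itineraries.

One common subsequence of length 7: Lima at Rae[2]=Kit[2] → Lima at Rae[3]=Kit[4] → Oslo at Rae[6]=Kit[5] → Oslo at Rae[7]=Kit[6] → Lima at Rae[8]=Kit[8] → Lima at Rae[9]=Kit[9] → Oslo at Rae[10]=Kit[10], and the DP table's final entry dp[13][10] is also 7, so no common subsequence is longer.

7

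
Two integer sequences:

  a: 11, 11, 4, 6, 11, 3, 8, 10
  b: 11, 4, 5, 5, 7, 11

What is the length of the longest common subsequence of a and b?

Match 11 (a #2, b #1), then 4 (a #3, b #2), then 11 (a #5, b #6) — 3 values in the same relative order in both. Since dp[8][6] = 3, nothing longer is possible.

3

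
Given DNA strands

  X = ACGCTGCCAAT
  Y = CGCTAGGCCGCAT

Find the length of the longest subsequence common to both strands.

9

Let dp[i][j] be the LCS length of the first i bases of X and the first j bases of Y. dp[i][j] = dp[i-1][j-1]+1 when the i-th and j-th bases match, else max(dp[i-1][j], dp[i][j-1]).
    ·  C  G  C  T  A  G  G  C  C  G  C  A  T
 ·  0  0  0  0  0  0  0  0  0  0  0  0  0  0
 A  0  0  0  0  0  1  1  1  1  1  1  1  1  1
 C  0  1  1  1  1  1  1  1  2  2  2  2  2  2
 G  0  1  2  2  2  2  2  2  2  2  3  3  3  3
 C  0  1  2  3  3  3  3  3  3  3  3  4  4  4
 T  0  1  2  3  4  4  4  4  4  4  4  4  4  5
 G  0  1  2  3  4  4  5  5  5  5  5  5  5  5
 C  0  1  2  3  4  4  5  5  6  6  6  6  6  6
 C  0  1  2  3  4  4  5  5  6  7  7  7  7  7
 A  0  1  2  3  4  5  5  5  6  7  7  7  8  8
 A  0  1  2  3  4  5  5  5  6  7  7  7  8  8
 T  0  1  2  3  4  5  5  5  6  7  7  7  8  9
dp[11][13] = 9. One LCS (by backtracking along matches): CGCTGCCAT.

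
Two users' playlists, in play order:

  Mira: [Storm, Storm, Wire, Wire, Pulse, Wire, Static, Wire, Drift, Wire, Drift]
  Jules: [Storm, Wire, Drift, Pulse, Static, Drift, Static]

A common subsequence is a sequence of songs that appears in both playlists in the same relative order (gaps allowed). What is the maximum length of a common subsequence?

5

Pick Storm at Mira[2]=Jules[1] → Wire at Mira[3]=Jules[2] → Pulse at Mira[5]=Jules[4] → Static at Mira[7]=Jules[5] → Drift at Mira[9]=Jules[6]; all 5 songs appear in both, in order, and the DP table's final entry dp[11][7] is also 5, so no common subsequence is longer.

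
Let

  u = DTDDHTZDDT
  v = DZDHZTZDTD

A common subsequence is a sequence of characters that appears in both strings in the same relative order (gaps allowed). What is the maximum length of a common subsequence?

Let dp[i][j] be the LCS length of the first i characters of u and the first j characters of v. dp[i][j] = dp[i-1][j-1]+1 when the i-th and j-th characters match, else max(dp[i-1][j], dp[i][j-1]).
    ·  D  Z  D  H  Z  T  Z  D  T  D
 ·  0  0  0  0  0  0  0  0  0  0  0
 D  0  1  1  1  1  1  1  1  1  1  1
 T  0  1  1  1  1  1  2  2  2  2  2
 D  0  1  1  2  2  2  2  2  3  3  3
 D  0  1  1  2  2  2  2  2  3  3  4
 H  0  1  1  2  3  3  3  3  3  3  4
 T  0  1  1  2  3  3  4  4  4  4  4
 Z  0  1  2  2  3  4  4  5  5  5  5
 D  0  1  2  3  3  4  4  5  6  6  6
 D  0  1  2  3  3  4  4  5  6  6  7
 T  0  1  2  3  3  4  5  5  6  7  7
dp[10][10] = 7. One LCS (by backtracking along matches): DDHTZDD.

7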